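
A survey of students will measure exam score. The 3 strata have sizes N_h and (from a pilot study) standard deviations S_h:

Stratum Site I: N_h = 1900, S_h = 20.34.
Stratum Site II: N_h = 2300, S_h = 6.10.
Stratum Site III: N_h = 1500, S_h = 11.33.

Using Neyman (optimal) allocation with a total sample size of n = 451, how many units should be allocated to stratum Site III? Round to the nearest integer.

110

Neyman allocation: n_h = n · N_h S_h / Σ N_i S_i, with n = 451.
  stratum Site I: N_h·S_h = 1900·20.34 = 38646.00
  stratum Site II: N_h·S_h = 2300·6.10 = 14030.00
  stratum Site III: N_h·S_h = 1500·11.33 = 16995.00
Σ N_h S_h = 69671.00
n for stratum Site III = 451·16995.00/69671.00 = 110.013 → 110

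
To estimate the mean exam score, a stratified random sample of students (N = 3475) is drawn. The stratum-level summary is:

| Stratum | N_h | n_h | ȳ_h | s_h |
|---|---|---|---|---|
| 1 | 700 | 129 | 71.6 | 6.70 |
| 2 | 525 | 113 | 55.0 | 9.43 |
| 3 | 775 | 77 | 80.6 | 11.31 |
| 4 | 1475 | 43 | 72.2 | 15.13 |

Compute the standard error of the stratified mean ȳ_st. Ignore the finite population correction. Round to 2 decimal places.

V̂(ȳ_st) = Σ W_h² s_h²/n_h, with W_h = N_h/N and N = 3475:
  stratum 1: (700/3475)²·6.70²/129 = 0.0141204
  stratum 2: (525/3475)²·9.43²/113 = 0.017962
  stratum 3: (775/3475)²·11.31²/77 = 0.0826282
  stratum 4: (1475/3475)²·15.13²/43 = 0.959144
V̂(ȳ_st) = 1.07385
SE(ȳ_st) = √1.07385 = 1.03627

SE(ȳ_st) ≈ 1.04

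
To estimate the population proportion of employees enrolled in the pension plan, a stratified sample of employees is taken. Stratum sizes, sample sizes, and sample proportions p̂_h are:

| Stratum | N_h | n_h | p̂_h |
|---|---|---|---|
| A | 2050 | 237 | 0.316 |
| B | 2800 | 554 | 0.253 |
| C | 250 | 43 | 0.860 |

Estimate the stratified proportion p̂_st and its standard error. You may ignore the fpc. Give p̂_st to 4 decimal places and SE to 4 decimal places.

p̂_st ≈ 0.3081, SE ≈ 0.0161

N = 5100; stratum weights W_h = N_h/N.
p̂_st = Σ W_h p̂_h = (2050·0.316 + 2800·0.253 + 250·0.860)/5100 = 0.30808
V̂(p̂_st) = Σ W_h² p̂_h(1−p̂_h)/(n_h−1):
  stratum A: (2050/5100)²·0.316·0.684/236 = 0.000147978
  stratum B: (2800/5100)²·0.253·0.747/553 = 0.000103013
  stratum C: (250/5100)²·0.860·0.140/42 = 6.88838e-06
V̂(p̂_st) = 0.00025788; SE = √V̂ = 0.0160586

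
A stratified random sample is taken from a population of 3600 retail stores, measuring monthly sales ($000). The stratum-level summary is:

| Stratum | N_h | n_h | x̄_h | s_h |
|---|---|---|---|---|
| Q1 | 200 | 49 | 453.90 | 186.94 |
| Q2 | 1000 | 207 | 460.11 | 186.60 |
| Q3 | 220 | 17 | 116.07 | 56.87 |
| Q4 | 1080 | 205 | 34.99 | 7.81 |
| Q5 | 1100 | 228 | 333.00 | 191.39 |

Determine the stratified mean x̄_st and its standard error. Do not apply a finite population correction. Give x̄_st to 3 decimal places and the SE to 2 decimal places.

x̄_st ≈ 272.365, SE ≈ 5.56

x̄_st = Σ W_h x̄_h = (200·453.90 + 1000·460.11 + 220·116.07 + 1080·34.99 + 1100·333.00)/3600 = 272.36517
V̂(x̄_st) = Σ W_h² s_h²/n_h, with W_h = N_h/N and N = 3600:
  stratum Q1: (200/3600)²·186.94²/49 = 2.20122
  stratum Q2: (1000/3600)²·186.60²/207 = 12.9792
  stratum Q3: (220/3600)²·56.87²/17 = 0.71049
  stratum Q4: (1080/3600)²·7.81²/205 = 0.0267788
  stratum Q5: (1100/3600)²·191.39²/228 = 14.9997
V̂(x̄_st) = 30.9174
SE(x̄_st) = √30.9174 = 5.56035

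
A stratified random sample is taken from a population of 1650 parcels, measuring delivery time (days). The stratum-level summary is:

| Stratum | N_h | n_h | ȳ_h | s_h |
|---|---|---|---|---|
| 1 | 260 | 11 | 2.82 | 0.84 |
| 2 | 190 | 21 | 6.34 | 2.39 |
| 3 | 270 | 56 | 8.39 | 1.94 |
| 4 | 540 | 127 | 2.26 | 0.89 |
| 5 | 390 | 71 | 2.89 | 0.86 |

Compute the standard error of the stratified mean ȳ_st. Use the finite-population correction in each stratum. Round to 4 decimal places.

SE(ȳ_st) ≈ 0.0845

V̂(ȳ_st) = Σ W_h² (1 − n_h/N_h) s_h²/n_h, with W_h = N_h/N and N = 1650:
  stratum 1: (260/1650)²·(1 − 11/260)·0.84²/11 = 0.00152535
  stratum 2: (190/1650)²·(1 − 21/190)·2.39²/21 = 0.00320811
  stratum 3: (270/1650)²·(1 − 56/270)·1.94²/56 = 0.00142635
  stratum 4: (540/1650)²·(1 − 127/540)·0.89²/127 = 0.000510919
  stratum 5: (390/1650)²·(1 − 71/390)·0.86²/71 = 0.000476021
V̂(ȳ_st) = 0.00714675
SE(ȳ_st) = √0.00714675 = 0.0845384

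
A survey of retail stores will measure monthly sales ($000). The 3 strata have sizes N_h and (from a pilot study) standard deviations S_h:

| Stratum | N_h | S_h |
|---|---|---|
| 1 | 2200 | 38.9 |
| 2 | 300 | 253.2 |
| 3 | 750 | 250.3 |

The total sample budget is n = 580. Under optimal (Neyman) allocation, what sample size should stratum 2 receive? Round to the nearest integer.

126

Neyman allocation: n_h = n · N_h S_h / Σ N_i S_i, with n = 580.
  stratum 1: N_h·S_h = 2200·38.9 = 85580.00
  stratum 2: N_h·S_h = 300·253.2 = 75960.00
  stratum 3: N_h·S_h = 750·250.3 = 187725.00
Σ N_h S_h = 349265.00
n for stratum 2 = 580·75960.00/349265.00 = 126.141 → 126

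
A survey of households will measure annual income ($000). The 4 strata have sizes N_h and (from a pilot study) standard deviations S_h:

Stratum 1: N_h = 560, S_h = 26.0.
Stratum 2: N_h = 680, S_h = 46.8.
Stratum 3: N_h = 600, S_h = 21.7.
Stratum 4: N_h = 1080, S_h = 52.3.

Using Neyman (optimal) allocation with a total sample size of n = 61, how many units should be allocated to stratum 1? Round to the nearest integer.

8

Neyman allocation: n_h = n · N_h S_h / Σ N_i S_i, with n = 61.
  stratum 1: N_h·S_h = 560·26.0 = 14560.00
  stratum 2: N_h·S_h = 680·46.8 = 31824.00
  stratum 3: N_h·S_h = 600·21.7 = 13020.00
  stratum 4: N_h·S_h = 1080·52.3 = 56484.00
Σ N_h S_h = 115888.00
n for stratum 1 = 61·14560.00/115888.00 = 7.664 → 8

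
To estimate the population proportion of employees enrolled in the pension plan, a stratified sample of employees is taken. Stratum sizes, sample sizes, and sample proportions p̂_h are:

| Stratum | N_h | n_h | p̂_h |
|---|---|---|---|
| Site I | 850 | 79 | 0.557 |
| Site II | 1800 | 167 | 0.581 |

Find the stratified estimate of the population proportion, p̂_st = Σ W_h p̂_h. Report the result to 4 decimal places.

N = 2650; stratum weights W_h = N_h/N.
p̂_st = Σ W_h p̂_h = (850·0.557 + 1800·0.581)/2650 = 0.57330

p̂_st ≈ 0.5733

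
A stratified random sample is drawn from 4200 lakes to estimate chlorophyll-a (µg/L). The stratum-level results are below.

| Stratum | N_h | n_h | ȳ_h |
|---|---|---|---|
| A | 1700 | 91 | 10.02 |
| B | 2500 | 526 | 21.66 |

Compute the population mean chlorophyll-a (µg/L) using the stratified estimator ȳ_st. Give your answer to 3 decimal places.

N = Σ N_h = 4200. Stratum weights W_h = N_h/N.
ȳ_st = (1700·10.02 + 2500·21.66) / 4200 = 16.94857

ȳ_st ≈ 16.949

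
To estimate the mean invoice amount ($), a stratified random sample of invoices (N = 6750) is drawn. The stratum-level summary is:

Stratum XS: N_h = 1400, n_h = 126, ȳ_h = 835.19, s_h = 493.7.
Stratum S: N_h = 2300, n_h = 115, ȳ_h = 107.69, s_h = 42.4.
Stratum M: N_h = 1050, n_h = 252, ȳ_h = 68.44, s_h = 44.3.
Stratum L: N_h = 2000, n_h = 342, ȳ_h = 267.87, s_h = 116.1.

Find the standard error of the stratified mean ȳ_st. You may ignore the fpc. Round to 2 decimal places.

V̂(ȳ_st) = Σ W_h² s_h²/n_h, with W_h = N_h/N and N = 6750:
  stratum XS: (1400/6750)²·493.7²/126 = 83.2155
  stratum S: (2300/6750)²·42.4²/115 = 1.81502
  stratum M: (1050/6750)²·44.3²/252 = 0.188442
  stratum L: (2000/6750)²·116.1²/342 = 3.46012
V̂(ȳ_st) = 88.6791
SE(ȳ_st) = √88.6791 = 9.41696

SE(ȳ_st) ≈ 9.42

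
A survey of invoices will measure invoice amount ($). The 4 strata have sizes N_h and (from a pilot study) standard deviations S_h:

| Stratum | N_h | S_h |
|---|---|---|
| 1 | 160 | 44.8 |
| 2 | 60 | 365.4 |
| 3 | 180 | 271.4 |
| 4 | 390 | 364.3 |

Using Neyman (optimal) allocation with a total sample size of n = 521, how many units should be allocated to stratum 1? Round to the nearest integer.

17

Neyman allocation: n_h = n · N_h S_h / Σ N_i S_i, with n = 521.
  stratum 1: N_h·S_h = 160·44.8 = 7168.00
  stratum 2: N_h·S_h = 60·365.4 = 21924.00
  stratum 3: N_h·S_h = 180·271.4 = 48852.00
  stratum 4: N_h·S_h = 390·364.3 = 142077.00
Σ N_h S_h = 220021.00
n for stratum 1 = 521·7168.00/220021.00 = 16.974 → 17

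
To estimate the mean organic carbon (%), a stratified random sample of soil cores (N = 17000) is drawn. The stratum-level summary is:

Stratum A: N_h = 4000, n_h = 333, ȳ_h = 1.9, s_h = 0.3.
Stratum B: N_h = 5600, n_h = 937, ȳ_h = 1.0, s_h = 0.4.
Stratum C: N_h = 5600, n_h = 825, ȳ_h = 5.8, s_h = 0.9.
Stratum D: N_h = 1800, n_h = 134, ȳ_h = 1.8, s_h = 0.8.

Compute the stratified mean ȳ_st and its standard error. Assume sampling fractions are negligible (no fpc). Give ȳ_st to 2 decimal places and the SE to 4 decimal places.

ȳ_st ≈ 2.88, SE ≈ 0.0139

ȳ_st = Σ W_h ȳ_h = (4000·1.9 + 5600·1.0 + 5600·5.8 + 1800·1.8)/17000 = 2.87765
V̂(ȳ_st) = Σ W_h² s_h²/n_h, with W_h = N_h/N and N = 17000:
  stratum A: (4000/17000)²·0.3²/333 = 1.49631e-05
  stratum B: (5600/17000)²·0.4²/937 = 1.85293e-05
  stratum C: (5600/17000)²·0.9²/825 = 0.000106539
  stratum D: (1800/17000)²·0.8²/134 = 5.35454e-05
V̂(ȳ_st) = 0.000193577
SE(ȳ_st) = √0.000193577 = 0.0139132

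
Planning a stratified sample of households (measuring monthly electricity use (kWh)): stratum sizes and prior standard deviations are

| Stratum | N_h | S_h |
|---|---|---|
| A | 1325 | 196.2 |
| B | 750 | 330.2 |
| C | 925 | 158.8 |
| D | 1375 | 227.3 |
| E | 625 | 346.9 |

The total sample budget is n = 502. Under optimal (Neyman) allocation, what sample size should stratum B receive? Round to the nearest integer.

Neyman allocation: n_h = n · N_h S_h / Σ N_i S_i, with n = 502.
  stratum A: N_h·S_h = 1325·196.2 = 259965.00
  stratum B: N_h·S_h = 750·330.2 = 247650.00
  stratum C: N_h·S_h = 925·158.8 = 146890.00
  stratum D: N_h·S_h = 1375·227.3 = 312537.50
  stratum E: N_h·S_h = 625·346.9 = 216812.50
Σ N_h S_h = 1183855.00
n for stratum B = 502·247650.00/1183855.00 = 105.013 → 105

105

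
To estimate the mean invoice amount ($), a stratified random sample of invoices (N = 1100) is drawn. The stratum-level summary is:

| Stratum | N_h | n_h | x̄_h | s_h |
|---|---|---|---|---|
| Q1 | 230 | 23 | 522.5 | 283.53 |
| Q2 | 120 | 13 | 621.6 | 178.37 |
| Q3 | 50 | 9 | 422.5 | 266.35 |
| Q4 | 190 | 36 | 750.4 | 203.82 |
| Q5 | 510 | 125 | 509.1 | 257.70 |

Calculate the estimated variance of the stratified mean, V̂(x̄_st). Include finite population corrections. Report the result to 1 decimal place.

V̂(x̄_st) ≈ 291.0

V̂(x̄_st) = Σ W_h² (1 − n_h/N_h) s_h²/n_h, with W_h = N_h/N and N = 1100:
  stratum Q1: (230/1100)²·(1 − 23/230)·283.53²/23 = 137.525
  stratum Q2: (120/1100)²·(1 − 13/120)·178.37²/13 = 25.9705
  stratum Q3: (50/1100)²·(1 − 9/50)·266.35²/9 = 13.3546
  stratum Q4: (190/1100)²·(1 − 36/190)·203.82²/36 = 27.9049
  stratum Q5: (510/1100)²·(1 − 125/510)·257.70²/125 = 86.2113
V̂(x̄_st) = 290.967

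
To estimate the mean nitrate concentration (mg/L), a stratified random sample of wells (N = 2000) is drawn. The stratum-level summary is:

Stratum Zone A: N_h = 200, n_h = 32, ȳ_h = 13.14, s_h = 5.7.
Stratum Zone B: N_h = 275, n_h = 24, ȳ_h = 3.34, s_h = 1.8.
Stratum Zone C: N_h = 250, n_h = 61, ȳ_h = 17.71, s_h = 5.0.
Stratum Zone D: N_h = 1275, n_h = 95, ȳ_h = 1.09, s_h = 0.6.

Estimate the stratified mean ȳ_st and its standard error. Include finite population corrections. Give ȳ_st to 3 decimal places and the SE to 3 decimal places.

ȳ_st ≈ 4.682, SE ≈ 0.131

ȳ_st = Σ W_h ȳ_h = (200·13.14 + 275·3.34 + 250·17.71 + 1275·1.09)/2000 = 4.68187
V̂(ȳ_st) = Σ W_h² (1 − n_h/N_h) s_h²/n_h, with W_h = N_h/N and N = 2000:
  stratum Zone A: (200/2000)²·(1 − 32/200)·5.7²/32 = 0.00852863
  stratum Zone B: (275/2000)²·(1 − 24/275)·1.8²/24 = 0.00232959
  stratum Zone C: (250/2000)²·(1 − 61/250)·5.0²/61 = 0.00484119
  stratum Zone D: (1275/2000)²·(1 − 95/1275)·0.6²/95 = 0.00142532
V̂(ȳ_st) = 0.0171247
SE(ȳ_st) = √0.0171247 = 0.130861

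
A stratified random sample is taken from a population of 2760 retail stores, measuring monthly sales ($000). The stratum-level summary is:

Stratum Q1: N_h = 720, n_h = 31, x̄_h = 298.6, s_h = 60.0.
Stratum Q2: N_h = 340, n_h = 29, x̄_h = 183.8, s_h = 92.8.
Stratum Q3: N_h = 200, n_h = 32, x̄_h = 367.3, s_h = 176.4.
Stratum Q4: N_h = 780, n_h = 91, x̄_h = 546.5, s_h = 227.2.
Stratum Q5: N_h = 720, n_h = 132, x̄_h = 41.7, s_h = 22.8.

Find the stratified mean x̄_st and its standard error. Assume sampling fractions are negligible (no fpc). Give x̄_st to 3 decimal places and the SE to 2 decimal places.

x̄_st ≈ 292.478, SE ≈ 7.94

x̄_st = Σ W_h x̄_h = (720·298.6 + 340·183.8 + 200·367.3 + 780·546.5 + 720·41.7)/2760 = 292.47754
V̂(x̄_st) = Σ W_h² s_h²/n_h, with W_h = N_h/N and N = 2760:
  stratum Q1: (720/2760)²·60.0²/31 = 7.90292
  stratum Q2: (340/2760)²·92.8²/29 = 4.50648
  stratum Q3: (200/2760)²·176.4²/32 = 5.1061
  stratum Q4: (780/2760)²·227.2²/91 = 45.305
  stratum Q5: (720/2760)²·22.8²/132 = 0.268005
V̂(x̄_st) = 63.0885
SE(x̄_st) = √63.0885 = 7.94283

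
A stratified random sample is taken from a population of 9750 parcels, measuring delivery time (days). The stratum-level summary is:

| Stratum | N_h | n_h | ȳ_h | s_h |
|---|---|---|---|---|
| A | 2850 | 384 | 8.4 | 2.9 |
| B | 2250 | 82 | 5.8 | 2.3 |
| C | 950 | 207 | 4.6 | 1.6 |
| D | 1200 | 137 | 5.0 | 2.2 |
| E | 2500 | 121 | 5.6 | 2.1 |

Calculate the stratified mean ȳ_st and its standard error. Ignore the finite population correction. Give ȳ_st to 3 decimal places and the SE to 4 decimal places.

ȳ_st = Σ W_h ȳ_h = (2850·8.4 + 2250·5.8 + 950·4.6 + 1200·5.0 + 2500·5.6)/9750 = 6.29333
V̂(ȳ_st) = Σ W_h² s_h²/n_h, with W_h = N_h/N and N = 9750:
  stratum A: (2850/9750)²·2.9²/384 = 0.00187131
  stratum B: (2250/9750)²·2.3²/82 = 0.00343556
  stratum C: (950/9750)²·1.6²/207 = 0.000117411
  stratum D: (1200/9750)²·2.2²/137 = 0.000535153
  stratum E: (2500/9750)²·2.1²/121 = 0.00239621
V̂(ȳ_st) = 0.00835564
SE(ȳ_st) = √0.00835564 = 0.0914092

ȳ_st ≈ 6.293, SE ≈ 0.0914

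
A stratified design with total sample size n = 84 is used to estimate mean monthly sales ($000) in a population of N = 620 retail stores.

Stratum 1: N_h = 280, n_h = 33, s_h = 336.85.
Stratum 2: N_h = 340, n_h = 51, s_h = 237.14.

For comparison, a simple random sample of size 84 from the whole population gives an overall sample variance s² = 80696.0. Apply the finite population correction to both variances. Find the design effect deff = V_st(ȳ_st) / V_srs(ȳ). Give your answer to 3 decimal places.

deff ≈ 1.084

V̂(ȳ_st) = Σ W_h² (1 − n_h/N_h) s_h²/n_h, with W_h = N_h/N and N = 620:
  stratum 1: (280/620)²·(1 − 33/280)·336.85²/33 = 618.63
  stratum 2: (340/620)²·(1 − 51/340)·237.14²/51 = 281.86
V_st = 900.489
V_srs = (1 − 84/620)·80696.0/84 = 830.512
deff = V_st / V_srs = 900.489/830.512 = 1.0843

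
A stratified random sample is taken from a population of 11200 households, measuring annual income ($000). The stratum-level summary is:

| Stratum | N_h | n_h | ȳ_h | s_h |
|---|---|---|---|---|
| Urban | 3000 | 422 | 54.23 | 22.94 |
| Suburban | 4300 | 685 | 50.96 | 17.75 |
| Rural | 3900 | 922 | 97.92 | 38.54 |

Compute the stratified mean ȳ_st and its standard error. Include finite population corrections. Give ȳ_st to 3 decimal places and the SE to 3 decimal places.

ȳ_st = Σ W_h ȳ_h = (3000·54.23 + 4300·50.96 + 3900·97.92)/11200 = 68.18804
V̂(ȳ_st) = Σ W_h² (1 − n_h/N_h) s_h²/n_h, with W_h = N_h/N and N = 11200:
  stratum Urban: (3000/11200)²·(1 − 422/3000)·22.94²/422 = 0.0768852
  stratum Suburban: (4300/11200)²·(1 − 685/4300)·17.75²/685 = 0.0569963
  stratum Rural: (3900/11200)²·(1 − 922/3900)·38.54²/922 = 0.149158
V̂(ȳ_st) = 0.283039
SE(ȳ_st) = √0.283039 = 0.532014

ȳ_st ≈ 68.188, SE ≈ 0.532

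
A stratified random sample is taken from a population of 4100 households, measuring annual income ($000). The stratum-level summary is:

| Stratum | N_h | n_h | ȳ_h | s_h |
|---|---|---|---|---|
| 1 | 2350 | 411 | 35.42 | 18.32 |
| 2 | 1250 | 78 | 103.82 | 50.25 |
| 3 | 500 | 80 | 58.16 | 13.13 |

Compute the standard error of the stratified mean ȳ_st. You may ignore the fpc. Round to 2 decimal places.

SE(ȳ_st) ≈ 1.82

V̂(ȳ_st) = Σ W_h² s_h²/n_h, with W_h = N_h/N and N = 4100:
  stratum 1: (2350/4100)²·18.32²/411 = 0.268273
  stratum 2: (1250/4100)²·50.25²/78 = 3.00905
  stratum 3: (500/4100)²·13.13²/80 = 0.0320488
V̂(ȳ_st) = 3.30937
SE(ȳ_st) = √3.30937 = 1.81917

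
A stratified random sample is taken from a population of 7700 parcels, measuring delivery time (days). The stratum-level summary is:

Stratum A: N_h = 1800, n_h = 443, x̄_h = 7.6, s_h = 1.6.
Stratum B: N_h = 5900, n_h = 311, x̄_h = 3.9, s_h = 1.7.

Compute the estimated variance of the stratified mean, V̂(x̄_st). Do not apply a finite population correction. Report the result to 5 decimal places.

V̂(x̄_st) ≈ 0.00577

V̂(x̄_st) = Σ W_h² s_h²/n_h, with W_h = N_h/N and N = 7700:
  stratum A: (1800/7700)²·1.6²/443 = 0.000315791
  stratum B: (5900/7700)²·1.7²/311 = 0.00545582
V̂(x̄_st) = 0.00577161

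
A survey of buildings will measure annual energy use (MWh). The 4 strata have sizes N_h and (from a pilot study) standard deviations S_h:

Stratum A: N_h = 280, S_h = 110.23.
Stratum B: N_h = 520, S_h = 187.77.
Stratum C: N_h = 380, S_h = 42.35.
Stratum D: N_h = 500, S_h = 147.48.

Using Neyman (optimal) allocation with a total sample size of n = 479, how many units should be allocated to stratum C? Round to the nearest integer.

Neyman allocation: n_h = n · N_h S_h / Σ N_i S_i, with n = 479.
  stratum A: N_h·S_h = 280·110.23 = 30864.40
  stratum B: N_h·S_h = 520·187.77 = 97640.40
  stratum C: N_h·S_h = 380·42.35 = 16093.00
  stratum D: N_h·S_h = 500·147.48 = 73740.00
Σ N_h S_h = 218337.80
n for stratum C = 479·16093.00/218337.80 = 35.306 → 35

35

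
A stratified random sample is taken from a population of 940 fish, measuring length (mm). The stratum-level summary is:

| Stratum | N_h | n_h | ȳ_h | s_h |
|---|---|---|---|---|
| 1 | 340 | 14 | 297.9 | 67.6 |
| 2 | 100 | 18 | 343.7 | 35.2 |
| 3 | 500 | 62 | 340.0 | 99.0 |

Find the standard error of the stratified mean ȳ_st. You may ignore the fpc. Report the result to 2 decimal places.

V̂(ȳ_st) = Σ W_h² s_h²/n_h, with W_h = N_h/N and N = 940:
  stratum 1: (340/940)²·67.6²/14 = 42.7039
  stratum 2: (100/940)²·35.2²/18 = 0.779035
  stratum 3: (500/940)²·99.0²/62 = 44.7263
V̂(ȳ_st) = 88.2092
SE(ȳ_st) = √88.2092 = 9.39198

SE(ȳ_st) ≈ 9.39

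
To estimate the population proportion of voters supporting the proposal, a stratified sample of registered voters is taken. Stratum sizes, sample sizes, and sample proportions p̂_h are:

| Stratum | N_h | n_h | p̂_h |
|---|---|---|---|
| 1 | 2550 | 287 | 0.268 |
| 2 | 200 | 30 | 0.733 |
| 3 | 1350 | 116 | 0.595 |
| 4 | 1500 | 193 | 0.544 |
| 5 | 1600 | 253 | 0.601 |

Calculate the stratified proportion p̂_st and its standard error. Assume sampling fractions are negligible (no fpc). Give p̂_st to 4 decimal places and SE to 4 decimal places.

p̂_st ≈ 0.4737, SE ≈ 0.0164

N = 7200; stratum weights W_h = N_h/N.
p̂_st = Σ W_h p̂_h = (2550·0.268 + 200·0.733 + 1350·0.595 + 1500·0.544 + 1600·0.601)/7200 = 0.47373
V̂(p̂_st) = Σ W_h² p̂_h(1−p̂_h)/(n_h−1):
  stratum 1: (2550/7200)²·0.268·0.732/286 = 8.6039e-05
  stratum 2: (200/7200)²·0.733·0.267/29 = 5.2073e-06
  stratum 3: (1350/7200)²·0.595·0.405/115 = 7.36676e-05
  stratum 4: (1500/7200)²·0.544·0.456/192 = 5.60764e-05
  stratum 5: (1600/7200)²·0.601·0.399/252 = 4.69918e-05
V̂(p̂_st) = 0.000267982; SE = √V̂ = 0.0163702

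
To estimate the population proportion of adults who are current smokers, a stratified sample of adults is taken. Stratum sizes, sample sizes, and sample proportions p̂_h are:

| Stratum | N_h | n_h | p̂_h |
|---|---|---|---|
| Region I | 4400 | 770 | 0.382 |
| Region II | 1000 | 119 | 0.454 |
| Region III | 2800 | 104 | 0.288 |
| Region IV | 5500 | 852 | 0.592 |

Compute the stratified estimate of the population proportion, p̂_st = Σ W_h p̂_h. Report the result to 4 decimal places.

N = 13700; stratum weights W_h = N_h/N.
p̂_st = Σ W_h p̂_h = (4400·0.382 + 1000·0.454 + 2800·0.288 + 5500·0.592)/13700 = 0.45235

p̂_st ≈ 0.4524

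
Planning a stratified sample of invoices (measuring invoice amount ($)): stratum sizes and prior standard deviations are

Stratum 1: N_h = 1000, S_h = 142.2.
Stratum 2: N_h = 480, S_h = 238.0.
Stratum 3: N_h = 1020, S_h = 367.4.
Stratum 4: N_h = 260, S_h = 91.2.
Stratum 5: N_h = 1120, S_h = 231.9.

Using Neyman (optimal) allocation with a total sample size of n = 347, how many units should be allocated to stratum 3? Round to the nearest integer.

142

Neyman allocation: n_h = n · N_h S_h / Σ N_i S_i, with n = 347.
  stratum 1: N_h·S_h = 1000·142.2 = 142200.00
  stratum 2: N_h·S_h = 480·238.0 = 114240.00
  stratum 3: N_h·S_h = 1020·367.4 = 374748.00
  stratum 4: N_h·S_h = 260·91.2 = 23712.00
  stratum 5: N_h·S_h = 1120·231.9 = 259728.00
Σ N_h S_h = 914628.00
n for stratum 3 = 347·374748.00/914628.00 = 142.175 → 142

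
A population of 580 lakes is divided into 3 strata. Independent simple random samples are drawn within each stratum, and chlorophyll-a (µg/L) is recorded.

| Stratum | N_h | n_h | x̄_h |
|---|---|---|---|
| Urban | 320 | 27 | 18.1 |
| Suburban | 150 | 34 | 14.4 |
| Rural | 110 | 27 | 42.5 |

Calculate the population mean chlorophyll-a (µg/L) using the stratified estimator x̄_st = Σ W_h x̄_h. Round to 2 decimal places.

N = Σ N_h = 580. Stratum weights W_h = N_h/N.
x̄_st = (320·18.1 + 150·14.4 + 110·42.5) / 580 = 21.7707

x̄_st ≈ 21.77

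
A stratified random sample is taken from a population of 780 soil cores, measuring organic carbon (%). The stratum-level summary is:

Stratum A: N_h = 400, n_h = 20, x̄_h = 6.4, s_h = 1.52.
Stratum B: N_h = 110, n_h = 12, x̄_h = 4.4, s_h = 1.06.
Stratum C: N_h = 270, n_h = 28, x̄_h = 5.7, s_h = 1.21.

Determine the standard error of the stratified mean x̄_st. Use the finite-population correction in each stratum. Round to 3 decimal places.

SE(x̄_st) ≈ 0.190

V̂(x̄_st) = Σ W_h² (1 − n_h/N_h) s_h²/n_h, with W_h = N_h/N and N = 780:
  stratum A: (400/780)²·(1 − 20/400)·1.52²/20 = 0.028861
  stratum B: (110/780)²·(1 − 12/110)·1.06²/12 = 0.00165905
  stratum C: (270/780)²·(1 − 28/270)·1.21²/28 = 0.00561568
V̂(x̄_st) = 0.0361357
SE(x̄_st) = √0.0361357 = 0.190094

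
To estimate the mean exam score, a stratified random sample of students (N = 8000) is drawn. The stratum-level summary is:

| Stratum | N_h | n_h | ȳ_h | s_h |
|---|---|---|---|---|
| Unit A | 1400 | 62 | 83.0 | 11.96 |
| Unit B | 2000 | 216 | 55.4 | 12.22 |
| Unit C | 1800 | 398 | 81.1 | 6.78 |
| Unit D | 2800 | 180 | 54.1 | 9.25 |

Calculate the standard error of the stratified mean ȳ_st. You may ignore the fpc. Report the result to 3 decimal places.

SE(ȳ_st) ≈ 0.422

V̂(ȳ_st) = Σ W_h² s_h²/n_h, with W_h = N_h/N and N = 8000:
  stratum Unit A: (1400/8000)²·11.96²/62 = 0.0706556
  stratum Unit B: (2000/8000)²·12.22²/216 = 0.0432084
  stratum Unit C: (1800/8000)²·6.78²/398 = 0.00584711
  stratum Unit D: (2800/8000)²·9.25²/180 = 0.05823
V̂(ȳ_st) = 0.177941
SE(ȳ_st) = √0.177941 = 0.421831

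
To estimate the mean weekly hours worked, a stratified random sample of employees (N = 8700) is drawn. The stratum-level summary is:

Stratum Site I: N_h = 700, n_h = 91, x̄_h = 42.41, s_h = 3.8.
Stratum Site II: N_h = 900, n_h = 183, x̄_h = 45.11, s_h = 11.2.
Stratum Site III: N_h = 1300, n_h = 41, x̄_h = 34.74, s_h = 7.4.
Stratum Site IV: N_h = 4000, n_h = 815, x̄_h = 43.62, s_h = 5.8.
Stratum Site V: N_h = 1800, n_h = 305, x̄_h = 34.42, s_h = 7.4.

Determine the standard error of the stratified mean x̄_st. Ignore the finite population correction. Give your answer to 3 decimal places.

SE(x̄_st) ≈ 0.234

V̂(x̄_st) = Σ W_h² s_h²/n_h, with W_h = N_h/N and N = 8700:
  stratum Site I: (700/8700)²·3.8²/91 = 0.00102727
  stratum Site II: (900/8700)²·11.2²/183 = 0.00733553
  stratum Site III: (1300/8700)²·7.4²/41 = 0.0298214
  stratum Site IV: (4000/8700)²·5.8²/815 = 0.00872529
  stratum Site V: (1800/8700)²·7.4²/305 = 0.00768546
V̂(x̄_st) = 0.0545949
SE(x̄_st) = √0.0545949 = 0.233656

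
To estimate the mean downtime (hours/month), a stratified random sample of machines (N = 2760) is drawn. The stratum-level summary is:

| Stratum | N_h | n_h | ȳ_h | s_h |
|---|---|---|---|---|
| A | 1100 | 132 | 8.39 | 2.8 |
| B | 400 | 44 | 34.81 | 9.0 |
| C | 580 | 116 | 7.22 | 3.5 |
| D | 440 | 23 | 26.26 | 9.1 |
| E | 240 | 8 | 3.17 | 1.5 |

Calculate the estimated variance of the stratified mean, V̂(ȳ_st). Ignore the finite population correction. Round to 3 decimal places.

V̂(ȳ_st) ≈ 0.146

V̂(ȳ_st) = Σ W_h² s_h²/n_h, with W_h = N_h/N and N = 2760:
  stratum A: (1100/2760)²·2.8²/132 = 0.00943429
  stratum B: (400/2760)²·9.0²/44 = 0.0386664
  stratum C: (580/2760)²·3.5²/116 = 0.00466354
  stratum D: (440/2760)²·9.1²/23 = 0.0915044
  stratum E: (240/2760)²·1.5²/8 = 0.00212665
V̂(ȳ_st) = 0.146395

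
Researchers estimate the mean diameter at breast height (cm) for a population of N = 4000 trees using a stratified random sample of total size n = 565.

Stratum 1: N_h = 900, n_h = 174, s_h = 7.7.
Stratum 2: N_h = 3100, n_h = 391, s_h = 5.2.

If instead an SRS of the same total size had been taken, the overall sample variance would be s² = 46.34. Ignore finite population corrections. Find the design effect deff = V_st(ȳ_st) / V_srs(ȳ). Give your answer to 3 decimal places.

V̂(ȳ_st) = Σ W_h² s_h²/n_h, with W_h = N_h/N and N = 4000:
  stratum 1: (900/4000)²·7.7²/174 = 0.0172503
  stratum 2: (3100/4000)²·5.2²/391 = 0.0415368
V_st = 0.0587872
V_srs = s²/n = 46.34/565 = 0.0820177
deff = V_st / V_srs = 0.0587872/0.0820177 = 0.7168

deff ≈ 0.717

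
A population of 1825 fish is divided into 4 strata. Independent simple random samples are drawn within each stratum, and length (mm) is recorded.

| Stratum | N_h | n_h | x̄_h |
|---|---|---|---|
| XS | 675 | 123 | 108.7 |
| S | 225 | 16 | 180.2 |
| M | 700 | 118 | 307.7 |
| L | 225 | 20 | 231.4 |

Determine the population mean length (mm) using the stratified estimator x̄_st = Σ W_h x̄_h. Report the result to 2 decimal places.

N = Σ N_h = 1825. Stratum weights W_h = N_h/N.
x̄_st = (675·108.7 + 225·180.2 + 700·307.7 + 225·231.4) / 1825 = 208.9712

x̄_st ≈ 208.97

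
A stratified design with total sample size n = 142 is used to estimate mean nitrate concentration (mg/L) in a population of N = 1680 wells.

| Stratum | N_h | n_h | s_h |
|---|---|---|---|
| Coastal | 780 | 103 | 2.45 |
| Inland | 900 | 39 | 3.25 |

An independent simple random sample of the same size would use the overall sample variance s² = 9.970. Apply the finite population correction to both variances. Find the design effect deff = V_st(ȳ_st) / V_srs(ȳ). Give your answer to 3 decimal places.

V̂(ȳ_st) = Σ W_h² (1 − n_h/N_h) s_h²/n_h, with W_h = N_h/N and N = 1680:
  stratum Coastal: (780/1680)²·(1 − 103/780)·2.45²/103 = 0.0109033
  stratum Inland: (900/1680)²·(1 − 39/900)·3.25²/39 = 0.0743583
V_st = 0.0852616
V_srs = (1 − 142/1680)·9.970/142 = 0.0642767
deff = V_st / V_srs = 0.0852616/0.0642767 = 1.3265

deff ≈ 1.326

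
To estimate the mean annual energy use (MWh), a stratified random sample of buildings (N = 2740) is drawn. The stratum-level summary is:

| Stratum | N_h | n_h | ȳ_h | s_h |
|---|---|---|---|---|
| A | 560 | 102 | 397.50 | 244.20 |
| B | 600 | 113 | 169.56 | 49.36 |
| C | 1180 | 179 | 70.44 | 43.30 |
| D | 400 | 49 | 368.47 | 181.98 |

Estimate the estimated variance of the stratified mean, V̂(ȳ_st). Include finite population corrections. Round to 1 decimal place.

V̂(ȳ_st) ≈ 35.1

V̂(ȳ_st) = Σ W_h² (1 − n_h/N_h) s_h²/n_h, with W_h = N_h/N and N = 2740:
  stratum A: (560/2740)²·(1 − 102/560)·244.20²/102 = 19.973
  stratum B: (600/2740)²·(1 − 113/600)·49.36²/113 = 0.839172
  stratum C: (1180/2740)²·(1 − 179/1180)·43.30²/179 = 1.64793
  stratum D: (400/2740)²·(1 − 49/400)·181.98²/49 = 12.6391
V̂(ȳ_st) = 35.0992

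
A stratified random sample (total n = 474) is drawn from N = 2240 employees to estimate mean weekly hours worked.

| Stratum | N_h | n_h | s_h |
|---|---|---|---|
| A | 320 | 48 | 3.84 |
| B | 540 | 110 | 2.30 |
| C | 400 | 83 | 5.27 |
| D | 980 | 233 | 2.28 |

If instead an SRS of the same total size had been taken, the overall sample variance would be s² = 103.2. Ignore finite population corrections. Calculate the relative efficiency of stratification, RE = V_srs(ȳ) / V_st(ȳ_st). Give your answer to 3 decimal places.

V̂(ȳ_st) = Σ W_h² s_h²/n_h, with W_h = N_h/N and N = 2240:
  stratum A: (320/2240)²·3.84²/48 = 0.00626939
  stratum B: (540/2240)²·2.30²/110 = 0.00279482
  stratum C: (400/2240)²·5.27²/83 = 0.0106701
  stratum D: (980/2240)²·2.28²/233 = 0.00427041
V_st = 0.0240047
V_srs = s²/n = 103.2/474 = 0.217722
Relative efficiency = V_srs / V_st = 0.217722/0.0240047 = 9.0700

RE ≈ 9.070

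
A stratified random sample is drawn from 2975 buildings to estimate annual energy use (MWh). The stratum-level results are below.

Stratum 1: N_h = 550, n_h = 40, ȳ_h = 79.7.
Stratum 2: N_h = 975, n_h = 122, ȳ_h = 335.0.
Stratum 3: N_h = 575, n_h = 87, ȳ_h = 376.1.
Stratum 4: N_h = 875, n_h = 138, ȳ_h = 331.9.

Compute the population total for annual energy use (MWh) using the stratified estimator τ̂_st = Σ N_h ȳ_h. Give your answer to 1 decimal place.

τ̂_st = Σ N_h ȳ_h = 550·79.7 + 975·335.0 + 575·376.1 + 875·331.9 = 877130.0

τ̂_st ≈ 877130.0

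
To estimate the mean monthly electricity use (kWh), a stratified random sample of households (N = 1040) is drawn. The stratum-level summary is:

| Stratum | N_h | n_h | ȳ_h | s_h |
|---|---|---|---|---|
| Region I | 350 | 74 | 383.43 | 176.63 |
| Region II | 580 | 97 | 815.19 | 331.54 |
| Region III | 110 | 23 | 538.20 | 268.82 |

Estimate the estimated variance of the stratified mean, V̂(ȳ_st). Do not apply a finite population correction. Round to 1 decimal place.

V̂(ȳ_st) ≈ 435.3

V̂(ȳ_st) = Σ W_h² s_h²/n_h, with W_h = N_h/N and N = 1040:
  stratum Region I: (350/1040)²·176.63²/74 = 47.7493
  stratum Region II: (580/1040)²·331.54²/97 = 352.443
  stratum Region III: (110/1040)²·268.82²/23 = 35.1491
V̂(ȳ_st) = 435.342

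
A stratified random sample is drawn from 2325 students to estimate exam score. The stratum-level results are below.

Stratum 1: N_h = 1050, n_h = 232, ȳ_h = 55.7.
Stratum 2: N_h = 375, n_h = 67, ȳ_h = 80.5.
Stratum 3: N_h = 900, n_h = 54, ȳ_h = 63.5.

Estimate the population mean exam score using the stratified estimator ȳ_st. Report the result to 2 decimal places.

N = Σ N_h = 2325. Stratum weights W_h = N_h/N.
ȳ_st = (1050·55.7 + 375·80.5 + 900·63.5) / 2325 = 62.7194

ȳ_st ≈ 62.72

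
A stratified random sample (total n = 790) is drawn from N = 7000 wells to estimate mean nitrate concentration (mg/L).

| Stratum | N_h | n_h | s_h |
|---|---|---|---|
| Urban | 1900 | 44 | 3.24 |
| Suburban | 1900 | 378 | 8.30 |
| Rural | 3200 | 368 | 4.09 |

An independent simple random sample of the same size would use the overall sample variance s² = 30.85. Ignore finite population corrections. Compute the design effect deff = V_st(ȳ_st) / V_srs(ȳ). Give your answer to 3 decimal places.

V̂(ȳ_st) = Σ W_h² s_h²/n_h, with W_h = N_h/N and N = 7000:
  stratum Urban: (1900/7000)²·3.24²/44 = 0.0175772
  stratum Suburban: (1900/7000)²·8.30²/378 = 0.0134269
  stratum Rural: (3200/7000)²·4.09²/368 = 0.00949954
V_st = 0.0405036
V_srs = s²/n = 30.85/790 = 0.0390506
deff = V_st / V_srs = 0.0405036/0.0390506 = 1.0372

deff ≈ 1.037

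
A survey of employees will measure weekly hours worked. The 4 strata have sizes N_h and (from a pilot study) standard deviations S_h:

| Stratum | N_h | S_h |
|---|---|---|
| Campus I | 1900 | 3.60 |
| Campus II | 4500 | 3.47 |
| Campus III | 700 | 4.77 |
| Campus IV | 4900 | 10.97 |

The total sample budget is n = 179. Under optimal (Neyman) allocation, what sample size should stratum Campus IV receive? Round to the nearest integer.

121

Neyman allocation: n_h = n · N_h S_h / Σ N_i S_i, with n = 179.
  stratum Campus I: N_h·S_h = 1900·3.60 = 6840.00
  stratum Campus II: N_h·S_h = 4500·3.47 = 15615.00
  stratum Campus III: N_h·S_h = 700·4.77 = 3339.00
  stratum Campus IV: N_h·S_h = 4900·10.97 = 53753.00
Σ N_h S_h = 79547.00
n for stratum Campus IV = 179·53753.00/79547.00 = 120.957 → 121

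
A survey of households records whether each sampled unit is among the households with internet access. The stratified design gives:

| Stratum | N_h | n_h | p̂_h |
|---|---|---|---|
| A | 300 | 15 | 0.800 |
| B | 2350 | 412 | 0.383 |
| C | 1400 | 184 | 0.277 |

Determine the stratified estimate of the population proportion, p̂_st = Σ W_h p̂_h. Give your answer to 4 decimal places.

N = 4050; stratum weights W_h = N_h/N.
p̂_st = Σ W_h p̂_h = (300·0.800 + 2350·0.383 + 1400·0.277)/4050 = 0.37725

p̂_st ≈ 0.3772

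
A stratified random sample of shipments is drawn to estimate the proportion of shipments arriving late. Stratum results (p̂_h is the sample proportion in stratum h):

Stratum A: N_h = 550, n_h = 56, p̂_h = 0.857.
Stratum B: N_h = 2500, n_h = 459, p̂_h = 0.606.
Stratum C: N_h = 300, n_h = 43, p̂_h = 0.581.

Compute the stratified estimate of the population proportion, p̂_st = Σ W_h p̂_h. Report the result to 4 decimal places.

N = 3350; stratum weights W_h = N_h/N.
p̂_st = Σ W_h p̂_h = (550·0.857 + 2500·0.606 + 300·0.581)/3350 = 0.64497

p̂_st ≈ 0.6450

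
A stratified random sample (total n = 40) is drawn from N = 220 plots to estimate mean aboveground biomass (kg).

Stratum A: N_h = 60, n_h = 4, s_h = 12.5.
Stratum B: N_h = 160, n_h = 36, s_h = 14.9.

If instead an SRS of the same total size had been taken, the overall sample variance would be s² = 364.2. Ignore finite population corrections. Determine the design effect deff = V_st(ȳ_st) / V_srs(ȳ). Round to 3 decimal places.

V̂(ȳ_st) = Σ W_h² s_h²/n_h, with W_h = N_h/N and N = 220:
  stratum A: (60/220)²·12.5²/4 = 2.90548
  stratum B: (160/220)²·14.9²/36 = 3.26185
V_st = 6.16733
V_srs = s²/n = 364.2/40 = 9.105
deff = V_st / V_srs = 6.16733/9.105 = 0.6774

deff ≈ 0.677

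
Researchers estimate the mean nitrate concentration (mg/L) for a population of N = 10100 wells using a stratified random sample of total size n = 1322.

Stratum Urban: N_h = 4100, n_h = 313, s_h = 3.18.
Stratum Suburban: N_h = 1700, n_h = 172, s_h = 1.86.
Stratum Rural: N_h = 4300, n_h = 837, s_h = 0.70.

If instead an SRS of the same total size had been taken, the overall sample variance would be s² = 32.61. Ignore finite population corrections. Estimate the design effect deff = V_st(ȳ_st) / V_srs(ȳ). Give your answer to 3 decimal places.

deff ≈ 0.243

V̂(ȳ_st) = Σ W_h² s_h²/n_h, with W_h = N_h/N and N = 10100:
  stratum Urban: (4100/10100)²·3.18²/313 = 0.00532396
  stratum Suburban: (1700/10100)²·1.86²/172 = 0.000569839
  stratum Rural: (4300/10100)²·0.70²/837 = 0.000106112
V_st = 0.00599991
V_srs = s²/n = 32.61/1322 = 0.0246672
deff = V_st / V_srs = 0.00599991/0.0246672 = 0.2432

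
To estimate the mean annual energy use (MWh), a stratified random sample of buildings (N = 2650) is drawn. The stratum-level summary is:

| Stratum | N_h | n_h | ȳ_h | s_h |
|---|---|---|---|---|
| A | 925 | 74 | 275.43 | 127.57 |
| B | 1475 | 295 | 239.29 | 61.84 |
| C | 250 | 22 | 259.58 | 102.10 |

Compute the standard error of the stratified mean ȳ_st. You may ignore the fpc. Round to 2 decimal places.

V̂(ȳ_st) = Σ W_h² s_h²/n_h, with W_h = N_h/N and N = 2650:
  stratum A: (925/2650)²·127.57²/74 = 26.7952
  stratum B: (1475/2650)²·61.84²/295 = 4.01614
  stratum C: (250/2650)²·102.10²/22 = 4.21713
V̂(ȳ_st) = 35.0285
SE(ȳ_st) = √35.0285 = 5.91849

SE(ȳ_st) ≈ 5.92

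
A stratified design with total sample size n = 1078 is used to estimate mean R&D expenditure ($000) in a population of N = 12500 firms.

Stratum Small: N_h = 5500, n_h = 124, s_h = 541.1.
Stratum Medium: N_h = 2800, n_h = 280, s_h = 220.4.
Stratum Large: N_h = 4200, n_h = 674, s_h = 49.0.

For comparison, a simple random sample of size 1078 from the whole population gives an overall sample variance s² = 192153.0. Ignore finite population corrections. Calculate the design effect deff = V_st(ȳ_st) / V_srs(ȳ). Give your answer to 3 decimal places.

V̂(ȳ_st) = Σ W_h² s_h²/n_h, with W_h = N_h/N and N = 12500:
  stratum Small: (5500/12500)²·541.1²/124 = 457.129
  stratum Medium: (2800/12500)²·220.4²/280 = 8.70485
  stratum Large: (4200/12500)²·49.0²/674 = 0.402171
V_st = 466.236
V_srs = s²/n = 192153.0/1078 = 178.25
deff = V_st / V_srs = 466.236/178.25 = 2.6156

deff ≈ 2.616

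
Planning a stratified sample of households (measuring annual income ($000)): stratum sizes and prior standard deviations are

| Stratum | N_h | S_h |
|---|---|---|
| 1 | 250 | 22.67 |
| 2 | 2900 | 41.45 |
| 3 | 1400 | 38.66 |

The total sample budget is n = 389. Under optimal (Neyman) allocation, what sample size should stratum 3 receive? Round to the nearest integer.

Neyman allocation: n_h = n · N_h S_h / Σ N_i S_i, with n = 389.
  stratum 1: N_h·S_h = 250·22.67 = 5667.50
  stratum 2: N_h·S_h = 2900·41.45 = 120205.00
  stratum 3: N_h·S_h = 1400·38.66 = 54124.00
Σ N_h S_h = 179996.50
n for stratum 3 = 389·54124.00/179996.50 = 116.970 → 117

117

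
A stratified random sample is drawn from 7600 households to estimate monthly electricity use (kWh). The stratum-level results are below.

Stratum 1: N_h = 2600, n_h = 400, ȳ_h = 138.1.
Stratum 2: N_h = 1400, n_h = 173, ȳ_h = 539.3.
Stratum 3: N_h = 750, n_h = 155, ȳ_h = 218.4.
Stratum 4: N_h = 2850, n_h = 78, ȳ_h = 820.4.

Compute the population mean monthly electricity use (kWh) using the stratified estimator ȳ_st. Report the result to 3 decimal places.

N = Σ N_h = 7600. Stratum weights W_h = N_h/N.
ȳ_st = (2600·138.1 + 1400·539.3 + 750·218.4 + 2850·820.4) / 7600 = 475.79211

ȳ_st ≈ 475.792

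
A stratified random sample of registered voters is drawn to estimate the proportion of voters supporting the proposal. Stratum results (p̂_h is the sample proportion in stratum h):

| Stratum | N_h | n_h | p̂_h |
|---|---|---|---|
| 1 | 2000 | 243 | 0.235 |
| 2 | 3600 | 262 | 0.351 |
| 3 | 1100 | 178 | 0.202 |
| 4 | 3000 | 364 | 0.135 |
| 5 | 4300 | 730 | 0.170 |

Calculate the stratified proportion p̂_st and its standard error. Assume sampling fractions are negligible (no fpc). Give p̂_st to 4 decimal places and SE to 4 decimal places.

p̂_st ≈ 0.2208, SE ≈ 0.0106

N = 14000; stratum weights W_h = N_h/N.
p̂_st = Σ W_h p̂_h = (2000·0.235 + 3600·0.351 + 1100·0.202 + 3000·0.135 + 4300·0.170)/14000 = 0.22084
V̂(p̂_st) = Σ W_h² p̂_h(1−p̂_h)/(n_h−1):
  stratum 1: (2000/14000)²·0.235·0.765/242 = 1.51607e-05
  stratum 2: (3600/14000)²·0.351·0.649/261 = 5.77112e-05
  stratum 3: (1100/14000)²·0.202·0.798/177 = 5.62225e-06
  stratum 4: (3000/14000)²·0.135·0.865/363 = 1.47717e-05
  stratum 5: (4300/14000)²·0.170·0.830/729 = 1.82591e-05
V̂(p̂_st) = 0.000111525; SE = √V̂ = 0.0105605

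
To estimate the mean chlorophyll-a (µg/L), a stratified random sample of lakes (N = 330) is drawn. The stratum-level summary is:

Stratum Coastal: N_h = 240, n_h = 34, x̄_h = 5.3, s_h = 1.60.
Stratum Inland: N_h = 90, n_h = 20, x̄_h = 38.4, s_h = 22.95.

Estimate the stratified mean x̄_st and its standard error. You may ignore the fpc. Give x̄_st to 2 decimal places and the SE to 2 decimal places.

x̄_st = Σ W_h x̄_h = (240·5.3 + 90·38.4)/330 = 14.32727
V̂(x̄_st) = Σ W_h² s_h²/n_h, with W_h = N_h/N and N = 330:
  stratum Coastal: (240/330)²·1.60²/34 = 0.039825
  stratum Inland: (90/330)²·22.95²/20 = 1.95881
V̂(x̄_st) = 1.99864
SE(x̄_st) = √1.99864 = 1.41373

x̄_st ≈ 14.33, SE ≈ 1.41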